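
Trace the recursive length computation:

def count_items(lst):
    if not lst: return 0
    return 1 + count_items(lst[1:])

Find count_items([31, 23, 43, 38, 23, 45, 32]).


count_items([31, 23, 43, 38, 23, 45, 32]) = 1 + count_items([23, 43, 38, 23, 45, 32])
count_items([23, 43, 38, 23, 45, 32]) = 1 + count_items([43, 38, 23, 45, 32])
count_items([43, 38, 23, 45, 32]) = 1 + count_items([38, 23, 45, 32])
count_items([38, 23, 45, 32]) = 1 + count_items([23, 45, 32])
count_items([23, 45, 32]) = 1 + count_items([45, 32])
count_items([45, 32]) = 1 + count_items([32])
count_items([32]) = 1 + count_items([])
count_items([]) = 0  (base case)
Unwinding: 1 + 1 + 1 + 1 + 1 + 1 + 1 + 0 = 7

7


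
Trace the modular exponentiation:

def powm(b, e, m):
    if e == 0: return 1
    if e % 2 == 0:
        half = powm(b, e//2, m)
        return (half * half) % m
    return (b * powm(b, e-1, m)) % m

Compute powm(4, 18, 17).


powm(4, 18, 17): e is even, compute powm(4, 9, 17)
  powm(4, 9, 17): e is odd, compute powm(4, 8, 17)
    powm(4, 8, 17): e is even, compute powm(4, 4, 17)
      powm(4, 4, 17): e is even, compute powm(4, 2, 17)
        powm(4, 2, 17): e is even, compute powm(4, 1, 17)
          powm(4, 1, 17): e is odd, compute powm(4, 0, 17)
          powm(4, 0, 17) = 1
          (4 * 1) % 17 = 4
        half=4, (4*4) % 17 = 16
      half=16, (16*16) % 17 = 1
    half=1, (1*1) % 17 = 1
  (4 * 1) % 17 = 4
half=4, (4*4) % 17 = 16

16


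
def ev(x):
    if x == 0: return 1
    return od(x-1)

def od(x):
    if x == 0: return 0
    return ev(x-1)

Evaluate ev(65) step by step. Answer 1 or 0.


ev(65) = od(64)
od(64) = ev(63)
ev(63) = od(62)
od(62) = ev(61)
ev(61) = od(60)
od(60) = ev(59)
ev(59) = od(58)
od(58) = ev(57)
ev(57) = od(56)
od(56) = ev(55)
ev(55) = od(54)
od(54) = ev(53)
ev(53) = od(52)
od(52) = ev(51)
ev(51) = od(50)
od(50) = ev(49)
ev(49) = od(48)
od(48) = ev(47)
ev(47) = od(46)
od(46) = ev(45)
ev(45) = od(44)
od(44) = ev(43)
ev(43) = od(42)
od(42) = ev(41)
ev(41) = od(40)
od(40) = ev(39)
ev(39) = od(38)
od(38) = ev(37)
ev(37) = od(36)
od(36) = ev(35)
ev(35) = od(34)
od(34) = ev(33)
ev(33) = od(32)
od(32) = ev(31)
ev(31) = od(30)
od(30) = ev(29)
ev(29) = od(28)
od(28) = ev(27)
ev(27) = od(26)
od(26) = ev(25)
ev(25) = od(24)
od(24) = ev(23)
ev(23) = od(22)
od(22) = ev(21)
ev(21) = od(20)
od(20) = ev(19)
ev(19) = od(18)
od(18) = ev(17)
ev(17) = od(16)
od(16) = ev(15)
ev(15) = od(14)
od(14) = ev(13)
ev(13) = od(12)
od(12) = ev(11)
ev(11) = od(10)
od(10) = ev(9)
ev(9) = od(8)
od(8) = ev(7)
ev(7) = od(6)
od(6) = ev(5)
ev(5) = od(4)
od(4) = ev(3)
ev(3) = od(2)
od(2) = ev(1)
ev(1) = od(0)
od(0) = 0  (base case)
Result: 0

0


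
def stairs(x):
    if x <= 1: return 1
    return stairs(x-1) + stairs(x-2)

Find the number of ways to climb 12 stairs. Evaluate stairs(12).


Building up from base cases:
stairs(0) = 1
stairs(1) = 1
stairs(2) = stairs(1) + stairs(0) = 1 + 1 = 2
stairs(3) = stairs(2) + stairs(1) = 2 + 1 = 3
stairs(4) = stairs(3) + stairs(2) = 3 + 2 = 5
stairs(5) = stairs(4) + stairs(3) = 5 + 3 = 8
stairs(6) = stairs(5) + stairs(4) = 8 + 5 = 13
stairs(7) = stairs(6) + stairs(5) = 13 + 8 = 21
stairs(8) = stairs(7) + stairs(6) = 21 + 13 = 34
stairs(9) = stairs(8) + stairs(7) = 34 + 21 = 55
stairs(10) = stairs(9) + stairs(8) = 55 + 34 = 89
stairs(11) = stairs(10) + stairs(9) = 89 + 55 = 144
stairs(12) = stairs(11) + stairs(10) = 144 + 89 = 233

233


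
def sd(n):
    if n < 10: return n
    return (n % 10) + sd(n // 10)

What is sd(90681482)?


sd(90681482) = 2 + sd(9068148)
sd(9068148) = 8 + sd(906814)
sd(906814) = 4 + sd(90681)
sd(90681) = 1 + sd(9068)
sd(9068) = 8 + sd(906)
sd(906) = 6 + sd(90)
sd(90) = 0 + sd(9)
sd(9) = 9  (base case)
Total: 2 + 8 + 4 + 1 + 8 + 6 + 0 + 9 = 38

38


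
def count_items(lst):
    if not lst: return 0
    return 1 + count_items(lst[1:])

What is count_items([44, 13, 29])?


count_items([44, 13, 29]) = 1 + count_items([13, 29])
count_items([13, 29]) = 1 + count_items([29])
count_items([29]) = 1 + count_items([])
count_items([]) = 0  (base case)
Unwinding: 1 + 1 + 1 + 0 = 3

3


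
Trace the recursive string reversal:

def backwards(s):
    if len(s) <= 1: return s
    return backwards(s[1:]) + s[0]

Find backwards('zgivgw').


backwards('zgivgw') = backwards('givgw') + 'z'
backwards('givgw') = backwards('ivgw') + 'g'
backwards('ivgw') = backwards('vgw') + 'i'
backwards('vgw') = backwards('gw') + 'v'
backwards('gw') = backwards('w') + 'g'
backwards('w') = 'w'  (base case)
Concatenating: 'w' + 'g' + 'v' + 'i' + 'g' + 'z' = 'wgvigz'

wgvigz


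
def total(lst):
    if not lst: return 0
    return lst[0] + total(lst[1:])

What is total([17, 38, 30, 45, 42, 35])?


total([17, 38, 30, 45, 42, 35]) = 17 + total([38, 30, 45, 42, 35])
total([38, 30, 45, 42, 35]) = 38 + total([30, 45, 42, 35])
total([30, 45, 42, 35]) = 30 + total([45, 42, 35])
total([45, 42, 35]) = 45 + total([42, 35])
total([42, 35]) = 42 + total([35])
total([35]) = 35 + total([])
total([]) = 0  (base case)
Total: 17 + 38 + 30 + 45 + 42 + 35 + 0 = 207

207


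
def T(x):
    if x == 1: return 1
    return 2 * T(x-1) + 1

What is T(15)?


T(15) = 2 * T(14) + 1
T(14) = 2 * T(13) + 1
T(13) = 2 * T(12) + 1
T(12) = 2 * T(11) + 1
T(11) = 2 * T(10) + 1
T(10) = 2 * T(9) + 1
T(9) = 2 * T(8) + 1
T(8) = 2 * T(7) + 1
T(7) = 2 * T(6) + 1
T(6) = 2 * T(5) + 1
T(5) = 2 * T(4) + 1
T(4) = 2 * T(3) + 1
T(3) = 2 * T(2) + 1
T(2) = 2 * T(1) + 1
T(1) = 1  (base case)
T(2) = 2 * 1 + 1 = 3
T(3) = 2 * 3 + 1 = 7
T(4) = 2 * 7 + 1 = 15
T(5) = 2 * 15 + 1 = 31
T(6) = 2 * 31 + 1 = 63
T(7) = 2 * 63 + 1 = 127
T(8) = 2 * 127 + 1 = 255
T(9) = 2 * 255 + 1 = 511
T(10) = 2 * 511 + 1 = 1023
T(11) = 2 * 1023 + 1 = 2047
T(12) = 2 * 2047 + 1 = 4095
T(13) = 2 * 4095 + 1 = 8191
T(14) = 2 * 8191 + 1 = 16383
T(15) = 2 * 16383 + 1 = 32767

32767


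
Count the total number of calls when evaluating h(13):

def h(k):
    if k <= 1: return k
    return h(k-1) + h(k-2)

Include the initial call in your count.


Let C(n) = total calls for h(n)
C(0) = 1, C(1) = 1
C(2) = 1 + C(1) + C(0) = 1 + 1 + 1 = 3
C(3) = 1 + C(2) + C(1) = 1 + 3 + 1 = 5
C(4) = 1 + C(3) + C(2) = 1 + 5 + 3 = 9
C(5) = 1 + C(4) + C(3) = 1 + 9 + 5 = 15
C(6) = 1 + C(5) + C(4) = 1 + 15 + 9 = 25
C(7) = 1 + C(6) + C(5) = 1 + 25 + 15 = 41
C(8) = 1 + C(7) + C(6) = 1 + 41 + 25 = 67
C(9) = 1 + C(8) + C(7) = 1 + 67 + 41 = 109
C(10) = 1 + C(9) + C(8) = 1 + 109 + 67 = 177
C(11) = 1 + C(10) + C(9) = 1 + 177 + 109 = 287
C(12) = 1 + C(11) + C(10) = 1 + 287 + 177 = 465
C(13) = 1 + C(12) + C(11) = 1 + 465 + 287 = 753

753


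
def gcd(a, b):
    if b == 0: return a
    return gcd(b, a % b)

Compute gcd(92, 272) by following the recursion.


gcd(92, 272) = gcd(272, 92)
gcd(272, 92) = gcd(92, 88)
gcd(92, 88) = gcd(88, 4)
gcd(88, 4) = gcd(4, 0)
gcd(4, 0) = 4  (base case)

4


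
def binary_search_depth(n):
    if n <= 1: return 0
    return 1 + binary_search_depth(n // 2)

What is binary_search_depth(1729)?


1729 / 2 = 864
864 / 2 = 432
432 / 2 = 216
216 / 2 = 108
108 / 2 = 54
54 / 2 = 27
27 / 2 = 13
13 / 2 = 6
6 / 2 = 3
3 / 2 = 1
Reached 1 after 10 halvings

10


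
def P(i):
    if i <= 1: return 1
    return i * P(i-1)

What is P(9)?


P(9)
= 9 * P(8)
= 9 * 8 * P(7)
= 9 * 8 * 7 * P(6)
= 9 * 8 * 7 * 6 * P(5)
= 9 * 8 * 7 * 6 * 5 * P(4)
= 9 * 8 * 7 * 6 * 5 * 4 * P(3)
= 9 * 8 * 7 * 6 * 5 * 4 * 3 * P(2)
= 9 * 8 * 7 * 6 * 5 * 4 * 3 * 2 * P(1)
= 9 * 8 * 7 * 6 * 5 * 4 * 3 * 2 * 1
= 362880

362880


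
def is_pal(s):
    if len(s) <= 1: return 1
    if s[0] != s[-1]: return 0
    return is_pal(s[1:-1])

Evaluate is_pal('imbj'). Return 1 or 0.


is_pal('imbj'): s[0]='i' != s[-1]='j' -> return 0
Result: 0 (not a palindrome)

0


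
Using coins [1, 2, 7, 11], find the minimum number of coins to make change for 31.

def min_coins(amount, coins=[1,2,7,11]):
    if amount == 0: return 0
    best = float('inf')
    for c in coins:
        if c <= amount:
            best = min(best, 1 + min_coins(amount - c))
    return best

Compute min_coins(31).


Building up with DP:
min_coins(0) = 0
min_coins(1) = min(1+min_coins(0)=1+0=1) = 1
min_coins(2) = min(1+min_coins(1)=1+1=2, 1+min_coins(0)=1+0=1) = 1
min_coins(3) = min(1+min_coins(2)=1+1=2, 1+min_coins(1)=1+1=2) = 2
min_coins(4) = min(1+min_coins(3)=1+2=3, 1+min_coins(2)=1+1=2) = 2
min_coins(5) = min(1+min_coins(4)=1+2=3, 1+min_coins(3)=1+2=3) = 3
min_coins(6) = min(1+min_coins(5)=1+3=4, 1+min_coins(4)=1+2=3) = 3
min_coins(7) = min(1+min_coins(6)=1+3=4, 1+min_coins(5)=1+3=4, 1+min_coins(0)=1+0=1) = 1
min_coins(8) = min(1+min_coins(7)=1+1=2, 1+min_coins(6)=1+3=4, 1+min_coins(1)=1+1=2) = 2
min_coins(9) = min(1+min_coins(8)=1+2=3, 1+min_coins(7)=1+1=2, 1+min_coins(2)=1+1=2) = 2
min_coins(10) = min(1+min_coins(9)=1+2=3, 1+min_coins(8)=1+2=3, 1+min_coins(3)=1+2=3) = 3
min_coins(11) = min(1+min_coins(10)=1+3=4, 1+min_coins(9)=1+2=3, 1+min_coins(4)=1+2=3, 1+min_coins(0)=1+0=1) = 1
min_coins(12) = min(1+min_coins(11)=1+1=2, 1+min_coins(10)=1+3=4, 1+min_coins(5)=1+3=4, 1+min_coins(1)=1+1=2) = 2
min_coins(13) = min(1+min_coins(12)=1+2=3, 1+min_coins(11)=1+1=2, 1+min_coins(6)=1+3=4, 1+min_coins(2)=1+1=2) = 2
min_coins(14) = min(1+min_coins(13)=1+2=3, 1+min_coins(12)=1+2=3, 1+min_coins(7)=1+1=2, 1+min_coins(3)=1+2=3) = 2
min_coins(15) = min(1+min_coins(14)=1+2=3, 1+min_coins(13)=1+2=3, 1+min_coins(8)=1+2=3, 1+min_coins(4)=1+2=3) = 3
min_coins(16) = min(1+min_coins(15)=1+3=4, 1+min_coins(14)=1+2=3, 1+min_coins(9)=1+2=3, 1+min_coins(5)=1+3=4) = 3
min_coins(17) = min(1+min_coins(16)=1+3=4, 1+min_coins(15)=1+3=4, 1+min_coins(10)=1+3=4, 1+min_coins(6)=1+3=4) = 4
min_coins(18) = min(1+min_coins(17)=1+4=5, 1+min_coins(16)=1+3=4, 1+min_coins(11)=1+1=2, 1+min_coins(7)=1+1=2) = 2
min_coins(19) = min(1+min_coins(18)=1+2=3, 1+min_coins(17)=1+4=5, 1+min_coins(12)=1+2=3, 1+min_coins(8)=1+2=3) = 3
min_coins(20) = min(1+min_coins(19)=1+3=4, 1+min_coins(18)=1+2=3, 1+min_coins(13)=1+2=3, 1+min_coins(9)=1+2=3) = 3
min_coins(21) = min(1+min_coins(20)=1+3=4, 1+min_coins(19)=1+3=4, 1+min_coins(14)=1+2=3, 1+min_coins(10)=1+3=4) = 3
min_coins(22) = min(1+min_coins(21)=1+3=4, 1+min_coins(20)=1+3=4, 1+min_coins(15)=1+3=4, 1+min_coins(11)=1+1=2) = 2
min_coins(23) = min(1+min_coins(22)=1+2=3, 1+min_coins(21)=1+3=4, 1+min_coins(16)=1+3=4, 1+min_coins(12)=1+2=3) = 3
min_coins(24) = min(1+min_coins(23)=1+3=4, 1+min_coins(22)=1+2=3, 1+min_coins(17)=1+4=5, 1+min_coins(13)=1+2=3) = 3
min_coins(25) = min(1+min_coins(24)=1+3=4, 1+min_coins(23)=1+3=4, 1+min_coins(18)=1+2=3, 1+min_coins(14)=1+2=3) = 3
min_coins(26) = min(1+min_coins(25)=1+3=4, 1+min_coins(24)=1+3=4, 1+min_coins(19)=1+3=4, 1+min_coins(15)=1+3=4) = 4
min_coins(27) = min(1+min_coins(26)=1+4=5, 1+min_coins(25)=1+3=4, 1+min_coins(20)=1+3=4, 1+min_coins(16)=1+3=4) = 4
min_coins(28) = min(1+min_coins(27)=1+4=5, 1+min_coins(26)=1+4=5, 1+min_coins(21)=1+3=4, 1+min_coins(17)=1+4=5) = 4
min_coins(29) = min(1+min_coins(28)=1+4=5, 1+min_coins(27)=1+4=5, 1+min_coins(22)=1+2=3, 1+min_coins(18)=1+2=3) = 3
min_coins(30) = min(1+min_coins(29)=1+3=4, 1+min_coins(28)=1+4=5, 1+min_coins(23)=1+3=4, 1+min_coins(19)=1+3=4) = 4
min_coins(31) = min(1+min_coins(30)=1+4=5, 1+min_coins(29)=1+3=4, 1+min_coins(24)=1+3=4, 1+min_coins(20)=1+3=4) = 4

4


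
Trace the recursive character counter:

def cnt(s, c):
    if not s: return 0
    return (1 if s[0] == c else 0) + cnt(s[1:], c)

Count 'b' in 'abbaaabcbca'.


s[0]='a' != 'b' -> 0
s[0]='b' == 'b' -> 1
s[0]='b' == 'b' -> 1
s[0]='a' != 'b' -> 0
s[0]='a' != 'b' -> 0
s[0]='a' != 'b' -> 0
s[0]='b' == 'b' -> 1
s[0]='c' != 'b' -> 0
s[0]='b' == 'b' -> 1
s[0]='c' != 'b' -> 0
s[0]='a' != 'b' -> 0
Sum: 0 + 1 + 1 + 0 + 0 + 0 + 1 + 0 + 1 + 0 + 0 = 4

4


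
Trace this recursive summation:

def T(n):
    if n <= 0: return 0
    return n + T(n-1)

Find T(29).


T(29)
= 29 + 28 + 27 + 26 + 25 + 24 + 23 + 22 + 21 + 20 + 19 + 18 + 17 + 16 + 15 + 14 + 13 + 12 + 11 + 10 + 9 + 8 + 7 + 6 + 5 + 4 + 3 + 2 + 1 + T(0)
= 29 + 28 + 27 + 26 + 25 + 24 + 23 + 22 + 21 + 20 + 19 + 18 + 17 + 16 + 15 + 14 + 13 + 12 + 11 + 10 + 9 + 8 + 7 + 6 + 5 + 4 + 3 + 2 + 1 + 0
= 435

435


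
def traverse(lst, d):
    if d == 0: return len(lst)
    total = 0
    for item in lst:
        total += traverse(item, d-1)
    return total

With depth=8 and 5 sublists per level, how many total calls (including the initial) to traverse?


At depth 0 (root): 1 call
At depth 1: each of 1 parents calls traverse on 5 children = 5 calls
At depth 2: each of 5 parents calls traverse on 5 children = 25 calls
At depth 3: each of 25 parents calls traverse on 5 children = 125 calls
At depth 4: each of 125 parents calls traverse on 5 children = 625 calls
At depth 5: each of 625 parents calls traverse on 5 children = 3125 calls
At depth 6: each of 3125 parents calls traverse on 5 children = 15625 calls
At depth 7: each of 15625 parents calls traverse on 5 children = 78125 calls
At depth 8: each of 78125 parents calls traverse on 5 children = 390625 calls
Total: 1 + 5 + 25 + 125 + 625 + 3125 + 15625 + 78125 + 390625 = 488281

488281


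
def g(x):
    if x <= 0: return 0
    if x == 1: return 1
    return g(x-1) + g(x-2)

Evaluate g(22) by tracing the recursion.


Computing g(22) bottom-up:
g(0) = 0
g(1) = 1
g(2) = g(1) + g(0) = 1 + 0 = 1
g(3) = g(2) + g(1) = 1 + 1 = 2
g(4) = g(3) + g(2) = 2 + 1 = 3
g(5) = g(4) + g(3) = 3 + 2 = 5
g(6) = g(5) + g(4) = 5 + 3 = 8
g(7) = g(6) + g(5) = 8 + 5 = 13
g(8) = g(7) + g(6) = 13 + 8 = 21
g(9) = g(8) + g(7) = 21 + 13 = 34
g(10) = g(9) + g(8) = 34 + 21 = 55
g(11) = g(10) + g(9) = 55 + 34 = 89
g(12) = g(11) + g(10) = 89 + 55 = 144
g(13) = g(12) + g(11) = 144 + 89 = 233
g(14) = g(13) + g(12) = 233 + 144 = 377
g(15) = g(14) + g(13) = 377 + 233 = 610
g(16) = g(15) + g(14) = 610 + 377 = 987
g(17) = g(16) + g(15) = 987 + 610 = 1597
g(18) = g(17) + g(16) = 1597 + 987 = 2584
g(19) = g(18) + g(17) = 2584 + 1597 = 4181
g(20) = g(19) + g(18) = 4181 + 2584 = 6765
g(21) = g(20) + g(19) = 6765 + 4181 = 10946
g(22) = g(21) + g(20) = 10946 + 6765 = 17711

17711


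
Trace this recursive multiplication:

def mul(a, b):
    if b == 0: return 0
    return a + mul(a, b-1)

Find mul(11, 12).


mul(11, 12) = 11 + mul(11, 11)
mul(11, 11) = 11 + mul(11, 10)
mul(11, 10) = 11 + mul(11, 9)
mul(11, 9) = 11 + mul(11, 8)
mul(11, 8) = 11 + mul(11, 7)
mul(11, 7) = 11 + mul(11, 6)
mul(11, 6) = 11 + mul(11, 5)
mul(11, 5) = 11 + mul(11, 4)
mul(11, 4) = 11 + mul(11, 3)
mul(11, 3) = 11 + mul(11, 2)
mul(11, 2) = 11 + mul(11, 1)
mul(11, 1) = 11 + mul(11, 0)
mul(11, 0) = 0  (base case)
Total: 11 + 11 + 11 + 11 + 11 + 11 + 11 + 11 + 11 + 11 + 11 + 11 + 0 = 132

132


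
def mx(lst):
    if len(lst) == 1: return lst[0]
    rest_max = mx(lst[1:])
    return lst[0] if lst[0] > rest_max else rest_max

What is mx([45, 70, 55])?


mx([45, 70, 55]): compare 45 with mx([70, 55])
mx([70, 55]): compare 70 with mx([55])
mx([55]) = 55  (base case)
Compare 70 with 55 -> 70
Compare 45 with 70 -> 70

70


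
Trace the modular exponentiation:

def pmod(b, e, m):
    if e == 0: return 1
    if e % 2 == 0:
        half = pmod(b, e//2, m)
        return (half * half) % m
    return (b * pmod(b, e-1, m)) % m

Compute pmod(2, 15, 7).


pmod(2, 15, 7): e is odd, compute pmod(2, 14, 7)
  pmod(2, 14, 7): e is even, compute pmod(2, 7, 7)
    pmod(2, 7, 7): e is odd, compute pmod(2, 6, 7)
      pmod(2, 6, 7): e is even, compute pmod(2, 3, 7)
        pmod(2, 3, 7): e is odd, compute pmod(2, 2, 7)
          pmod(2, 2, 7): e is even, compute pmod(2, 1, 7)
          pmod(2, 1, 7): e is odd, compute pmod(2, 0, 7)
          pmod(2, 0, 7) = 1
          (2 * 1) % 7 = 2
          half=2, (2*2) % 7 = 4
        (2 * 4) % 7 = 1
      half=1, (1*1) % 7 = 1
    (2 * 1) % 7 = 2
  half=2, (2*2) % 7 = 4
(2 * 4) % 7 = 1

1


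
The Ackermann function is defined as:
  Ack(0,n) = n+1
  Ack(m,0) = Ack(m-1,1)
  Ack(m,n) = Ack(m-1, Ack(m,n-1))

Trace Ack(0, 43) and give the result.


Ack(0, 43) = 44
Result: Ack(0, 43) = 44

44


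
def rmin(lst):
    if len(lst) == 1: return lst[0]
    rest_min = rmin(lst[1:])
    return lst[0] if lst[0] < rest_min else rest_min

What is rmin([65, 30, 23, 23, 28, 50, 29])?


rmin([65, 30, 23, 23, 28, 50, 29]): compare 65 with rmin([30, 23, 23, 28, 50, 29])
rmin([30, 23, 23, 28, 50, 29]): compare 30 with rmin([23, 23, 28, 50, 29])
rmin([23, 23, 28, 50, 29]): compare 23 with rmin([23, 28, 50, 29])
rmin([23, 28, 50, 29]): compare 23 with rmin([28, 50, 29])
rmin([28, 50, 29]): compare 28 with rmin([50, 29])
rmin([50, 29]): compare 50 with rmin([29])
rmin([29]) = 29  (base case)
Compare 50 with 29 -> 29
Compare 28 with 29 -> 28
Compare 23 with 28 -> 23
Compare 23 with 23 -> 23
Compare 30 with 23 -> 23
Compare 65 with 23 -> 23

23


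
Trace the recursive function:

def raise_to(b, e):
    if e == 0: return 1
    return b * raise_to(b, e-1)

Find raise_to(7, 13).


raise_to(7, 13)
= 7 * raise_to(7, 12)
= 7 * 7 * raise_to(7, 11)
= 7 * 7 * 7 * raise_to(7, 10)
= 7 * 7 * 7 * 7 * raise_to(7, 9)
= 7 * 7 * 7 * 7 * 7 * raise_to(7, 8)
= 7 * 7 * 7 * 7 * 7 * 7 * raise_to(7, 7)
= 7 * 7 * 7 * 7 * 7 * 7 * 7 * raise_to(7, 6)
= 7 * 7 * 7 * 7 * 7 * 7 * 7 * 7 * raise_to(7, 5)
= 7 * 7 * 7 * 7 * 7 * 7 * 7 * 7 * 7 * raise_to(7, 4)
= 7 * 7 * 7 * 7 * 7 * 7 * 7 * 7 * 7 * 7 * raise_to(7, 3)
= 7 * 7 * 7 * 7 * 7 * 7 * 7 * 7 * 7 * 7 * 7 * raise_to(7, 2)
= 7 * 7 * 7 * 7 * 7 * 7 * 7 * 7 * 7 * 7 * 7 * 7 * raise_to(7, 1)
= 7 * 7 * 7 * 7 * 7 * 7 * 7 * 7 * 7 * 7 * 7 * 7 * 7 * raise_to(7, 0)
= 7 * 7 * 7 * 7 * 7 * 7 * 7 * 7 * 7 * 7 * 7 * 7 * 7 * 1
= 96889010407

96889010407


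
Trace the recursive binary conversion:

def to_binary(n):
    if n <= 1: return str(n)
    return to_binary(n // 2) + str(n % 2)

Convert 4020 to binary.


to_binary(4020) = to_binary(2010) + '0'
to_binary(2010) = to_binary(1005) + '0'
to_binary(1005) = to_binary(502) + '1'
to_binary(502) = to_binary(251) + '0'
to_binary(251) = to_binary(125) + '1'
to_binary(125) = to_binary(62) + '1'
to_binary(62) = to_binary(31) + '0'
to_binary(31) = to_binary(15) + '1'
to_binary(15) = to_binary(7) + '1'
to_binary(7) = to_binary(3) + '1'
to_binary(3) = to_binary(1) + '1'
to_binary(1) = '1'  (base case)
Concatenating: '1' + '1' + '1' + '1' + '1' + '0' + '1' + '1' + '0' + '1' + '0' + '0' = '111110110100'

111110110100


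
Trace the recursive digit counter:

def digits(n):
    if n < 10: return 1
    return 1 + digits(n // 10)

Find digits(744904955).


digits(744904955) = 1 + digits(74490495)
digits(74490495) = 1 + digits(7449049)
digits(7449049) = 1 + digits(744904)
digits(744904) = 1 + digits(74490)
digits(74490) = 1 + digits(7449)
digits(7449) = 1 + digits(744)
digits(744) = 1 + digits(74)
digits(74) = 1 + digits(7)
digits(7) = 1  (base case: 7 < 10)
Unwinding: 1 + 1 + 1 + 1 + 1 + 1 + 1 + 1 + 1 = 9

9


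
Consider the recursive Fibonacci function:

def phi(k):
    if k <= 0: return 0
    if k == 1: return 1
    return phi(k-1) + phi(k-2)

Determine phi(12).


Computing phi(12) bottom-up:
phi(0) = 0
phi(1) = 1
phi(2) = phi(1) + phi(0) = 1 + 0 = 1
phi(3) = phi(2) + phi(1) = 1 + 1 = 2
phi(4) = phi(3) + phi(2) = 2 + 1 = 3
phi(5) = phi(4) + phi(3) = 3 + 2 = 5
phi(6) = phi(5) + phi(4) = 5 + 3 = 8
phi(7) = phi(6) + phi(5) = 8 + 5 = 13
phi(8) = phi(7) + phi(6) = 13 + 8 = 21
phi(9) = phi(8) + phi(7) = 21 + 13 = 34
phi(10) = phi(9) + phi(8) = 34 + 21 = 55
phi(11) = phi(10) + phi(9) = 55 + 34 = 89
phi(12) = phi(11) + phi(10) = 89 + 55 = 144

144


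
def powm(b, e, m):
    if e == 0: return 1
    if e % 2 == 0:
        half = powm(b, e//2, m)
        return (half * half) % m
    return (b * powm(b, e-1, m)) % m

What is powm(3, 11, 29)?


powm(3, 11, 29): e is odd, compute powm(3, 10, 29)
  powm(3, 10, 29): e is even, compute powm(3, 5, 29)
    powm(3, 5, 29): e is odd, compute powm(3, 4, 29)
      powm(3, 4, 29): e is even, compute powm(3, 2, 29)
        powm(3, 2, 29): e is even, compute powm(3, 1, 29)
          powm(3, 1, 29): e is odd, compute powm(3, 0, 29)
          powm(3, 0, 29) = 1
          (3 * 1) % 29 = 3
        half=3, (3*3) % 29 = 9
      half=9, (9*9) % 29 = 23
    (3 * 23) % 29 = 11
  half=11, (11*11) % 29 = 5
(3 * 5) % 29 = 15

15


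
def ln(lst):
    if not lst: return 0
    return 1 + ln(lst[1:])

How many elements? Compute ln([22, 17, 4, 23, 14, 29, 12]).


ln([22, 17, 4, 23, 14, 29, 12]) = 1 + ln([17, 4, 23, 14, 29, 12])
ln([17, 4, 23, 14, 29, 12]) = 1 + ln([4, 23, 14, 29, 12])
ln([4, 23, 14, 29, 12]) = 1 + ln([23, 14, 29, 12])
ln([23, 14, 29, 12]) = 1 + ln([14, 29, 12])
ln([14, 29, 12]) = 1 + ln([29, 12])
ln([29, 12]) = 1 + ln([12])
ln([12]) = 1 + ln([])
ln([]) = 0  (base case)
Unwinding: 1 + 1 + 1 + 1 + 1 + 1 + 1 + 0 = 7

7


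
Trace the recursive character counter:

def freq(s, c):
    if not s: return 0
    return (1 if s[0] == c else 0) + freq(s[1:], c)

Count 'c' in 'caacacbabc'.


s[0]='c' == 'c' -> 1
s[0]='a' != 'c' -> 0
s[0]='a' != 'c' -> 0
s[0]='c' == 'c' -> 1
s[0]='a' != 'c' -> 0
s[0]='c' == 'c' -> 1
s[0]='b' != 'c' -> 0
s[0]='a' != 'c' -> 0
s[0]='b' != 'c' -> 0
s[0]='c' == 'c' -> 1
Sum: 1 + 0 + 0 + 1 + 0 + 1 + 0 + 0 + 0 + 1 = 4

4


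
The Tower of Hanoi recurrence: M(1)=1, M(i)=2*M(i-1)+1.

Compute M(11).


M(11) = 2 * M(10) + 1
M(10) = 2 * M(9) + 1
M(9) = 2 * M(8) + 1
M(8) = 2 * M(7) + 1
M(7) = 2 * M(6) + 1
M(6) = 2 * M(5) + 1
M(5) = 2 * M(4) + 1
M(4) = 2 * M(3) + 1
M(3) = 2 * M(2) + 1
M(2) = 2 * M(1) + 1
M(1) = 1  (base case)
M(2) = 2 * 1 + 1 = 3
M(3) = 2 * 3 + 1 = 7
M(4) = 2 * 7 + 1 = 15
M(5) = 2 * 15 + 1 = 31
M(6) = 2 * 31 + 1 = 63
M(7) = 2 * 63 + 1 = 127
M(8) = 2 * 127 + 1 = 255
M(9) = 2 * 255 + 1 = 511
M(10) = 2 * 511 + 1 = 1023
M(11) = 2 * 1023 + 1 = 2047

2047


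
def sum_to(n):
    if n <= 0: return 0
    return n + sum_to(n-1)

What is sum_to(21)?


sum_to(21)
= 21 + 20 + 19 + 18 + 17 + 16 + 15 + 14 + 13 + 12 + 11 + 10 + 9 + 8 + 7 + 6 + 5 + 4 + 3 + 2 + 1 + sum_to(0)
= 21 + 20 + 19 + 18 + 17 + 16 + 15 + 14 + 13 + 12 + 11 + 10 + 9 + 8 + 7 + 6 + 5 + 4 + 3 + 2 + 1 + 0
= 231

231


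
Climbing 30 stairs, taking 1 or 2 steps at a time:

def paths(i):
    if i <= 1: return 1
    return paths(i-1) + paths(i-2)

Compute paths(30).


Building up from base cases:
paths(0) = 1
paths(1) = 1
paths(2) = paths(1) + paths(0) = 1 + 1 = 2
paths(3) = paths(2) + paths(1) = 2 + 1 = 3
paths(4) = paths(3) + paths(2) = 3 + 2 = 5
paths(5) = paths(4) + paths(3) = 5 + 3 = 8
paths(6) = paths(5) + paths(4) = 8 + 5 = 13
paths(7) = paths(6) + paths(5) = 13 + 8 = 21
paths(8) = paths(7) + paths(6) = 21 + 13 = 34
paths(9) = paths(8) + paths(7) = 34 + 21 = 55
paths(10) = paths(9) + paths(8) = 55 + 34 = 89
paths(11) = paths(10) + paths(9) = 89 + 55 = 144
paths(12) = paths(11) + paths(10) = 144 + 89 = 233
paths(13) = paths(12) + paths(11) = 233 + 144 = 377
paths(14) = paths(13) + paths(12) = 377 + 233 = 610
paths(15) = paths(14) + paths(13) = 610 + 377 = 987
paths(16) = paths(15) + paths(14) = 987 + 610 = 1597
paths(17) = paths(16) + paths(15) = 1597 + 987 = 2584
paths(18) = paths(17) + paths(16) = 2584 + 1597 = 4181
paths(19) = paths(18) + paths(17) = 4181 + 2584 = 6765
paths(20) = paths(19) + paths(18) = 6765 + 4181 = 10946
paths(21) = paths(20) + paths(19) = 10946 + 6765 = 17711
paths(22) = paths(21) + paths(20) = 17711 + 10946 = 28657
paths(23) = paths(22) + paths(21) = 28657 + 17711 = 46368
paths(24) = paths(23) + paths(22) = 46368 + 28657 = 75025
paths(25) = paths(24) + paths(23) = 75025 + 46368 = 121393
paths(26) = paths(25) + paths(24) = 121393 + 75025 = 196418
paths(27) = paths(26) + paths(25) = 196418 + 121393 = 317811
paths(28) = paths(27) + paths(26) = 317811 + 196418 = 514229
paths(29) = paths(28) + paths(27) = 514229 + 317811 = 832040
paths(30) = paths(29) + paths(28) = 832040 + 514229 = 1346269

1346269


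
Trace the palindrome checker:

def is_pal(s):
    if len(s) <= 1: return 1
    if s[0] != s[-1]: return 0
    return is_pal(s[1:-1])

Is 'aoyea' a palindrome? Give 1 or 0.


is_pal('aoyea'): s[0]='a' == s[-1]='a' -> check is_pal('oye')
is_pal('oye'): s[0]='o' != s[-1]='e' -> return 0
Result: 0 (not a palindrome)

0


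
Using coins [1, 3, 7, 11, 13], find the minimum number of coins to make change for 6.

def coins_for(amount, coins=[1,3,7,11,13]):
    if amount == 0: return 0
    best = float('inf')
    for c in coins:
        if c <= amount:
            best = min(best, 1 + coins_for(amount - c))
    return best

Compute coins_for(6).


Building up with DP:
coins_for(0) = 0
coins_for(1) = min(1+coins_for(0)=1+0=1) = 1
coins_for(2) = min(1+coins_for(1)=1+1=2) = 2
coins_for(3) = min(1+coins_for(2)=1+2=3, 1+coins_for(0)=1+0=1) = 1
coins_for(4) = min(1+coins_for(3)=1+1=2, 1+coins_for(1)=1+1=2) = 2
coins_for(5) = min(1+coins_for(4)=1+2=3, 1+coins_for(2)=1+2=3) = 3
coins_for(6) = min(1+coins_for(5)=1+3=4, 1+coins_for(3)=1+1=2) = 2

2


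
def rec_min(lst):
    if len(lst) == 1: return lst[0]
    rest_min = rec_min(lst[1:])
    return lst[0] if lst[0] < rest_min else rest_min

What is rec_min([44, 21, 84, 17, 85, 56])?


rec_min([44, 21, 84, 17, 85, 56]): compare 44 with rec_min([21, 84, 17, 85, 56])
rec_min([21, 84, 17, 85, 56]): compare 21 with rec_min([84, 17, 85, 56])
rec_min([84, 17, 85, 56]): compare 84 with rec_min([17, 85, 56])
rec_min([17, 85, 56]): compare 17 with rec_min([85, 56])
rec_min([85, 56]): compare 85 with rec_min([56])
rec_min([56]) = 56  (base case)
Compare 85 with 56 -> 56
Compare 17 with 56 -> 17
Compare 84 with 17 -> 17
Compare 21 with 17 -> 17
Compare 44 with 17 -> 17

17


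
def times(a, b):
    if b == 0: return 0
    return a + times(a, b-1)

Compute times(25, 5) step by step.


times(25, 5) = 25 + times(25, 4)
times(25, 4) = 25 + times(25, 3)
times(25, 3) = 25 + times(25, 2)
times(25, 2) = 25 + times(25, 1)
times(25, 1) = 25 + times(25, 0)
times(25, 0) = 0  (base case)
Total: 25 + 25 + 25 + 25 + 25 + 0 = 125

125


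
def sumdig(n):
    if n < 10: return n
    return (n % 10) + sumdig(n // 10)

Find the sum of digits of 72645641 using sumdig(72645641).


sumdig(72645641) = 1 + sumdig(7264564)
sumdig(7264564) = 4 + sumdig(726456)
sumdig(726456) = 6 + sumdig(72645)
sumdig(72645) = 5 + sumdig(7264)
sumdig(7264) = 4 + sumdig(726)
sumdig(726) = 6 + sumdig(72)
sumdig(72) = 2 + sumdig(7)
sumdig(7) = 7  (base case)
Total: 1 + 4 + 6 + 5 + 4 + 6 + 2 + 7 = 35

35


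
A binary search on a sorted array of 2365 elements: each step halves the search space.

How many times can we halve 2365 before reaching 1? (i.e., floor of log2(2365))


2365 / 2 = 1182
1182 / 2 = 591
591 / 2 = 295
295 / 2 = 147
147 / 2 = 73
73 / 2 = 36
36 / 2 = 18
18 / 2 = 9
9 / 2 = 4
4 / 2 = 2
2 / 2 = 1
Reached 1 after 11 halvings

11


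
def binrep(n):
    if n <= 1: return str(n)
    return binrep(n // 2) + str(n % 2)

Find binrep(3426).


binrep(3426) = binrep(1713) + '0'
binrep(1713) = binrep(856) + '1'
binrep(856) = binrep(428) + '0'
binrep(428) = binrep(214) + '0'
binrep(214) = binrep(107) + '0'
binrep(107) = binrep(53) + '1'
binrep(53) = binrep(26) + '1'
binrep(26) = binrep(13) + '0'
binrep(13) = binrep(6) + '1'
binrep(6) = binrep(3) + '0'
binrep(3) = binrep(1) + '1'
binrep(1) = '1'  (base case)
Concatenating: '1' + '1' + '0' + '1' + '0' + '1' + '1' + '0' + '0' + '0' + '1' + '0' = '110101100010'

110101100010


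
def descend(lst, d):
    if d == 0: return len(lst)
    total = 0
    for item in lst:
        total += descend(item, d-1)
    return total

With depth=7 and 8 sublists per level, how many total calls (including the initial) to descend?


At depth 0 (root): 1 call
At depth 1: each of 1 parents calls descend on 8 children = 8 calls
At depth 2: each of 8 parents calls descend on 8 children = 64 calls
At depth 3: each of 64 parents calls descend on 8 children = 512 calls
At depth 4: each of 512 parents calls descend on 8 children = 4096 calls
At depth 5: each of 4096 parents calls descend on 8 children = 32768 calls
At depth 6: each of 32768 parents calls descend on 8 children = 262144 calls
At depth 7: each of 262144 parents calls descend on 8 children = 2097152 calls
Total: 1 + 8 + 64 + 512 + 4096 + 32768 + 262144 + 2097152 = 2396745

2396745


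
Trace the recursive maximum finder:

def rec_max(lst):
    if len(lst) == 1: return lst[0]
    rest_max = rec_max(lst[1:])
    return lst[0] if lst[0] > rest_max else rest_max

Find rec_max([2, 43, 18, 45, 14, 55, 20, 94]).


rec_max([2, 43, 18, 45, 14, 55, 20, 94]): compare 2 with rec_max([43, 18, 45, 14, 55, 20, 94])
rec_max([43, 18, 45, 14, 55, 20, 94]): compare 43 with rec_max([18, 45, 14, 55, 20, 94])
rec_max([18, 45, 14, 55, 20, 94]): compare 18 with rec_max([45, 14, 55, 20, 94])
rec_max([45, 14, 55, 20, 94]): compare 45 with rec_max([14, 55, 20, 94])
rec_max([14, 55, 20, 94]): compare 14 with rec_max([55, 20, 94])
rec_max([55, 20, 94]): compare 55 with rec_max([20, 94])
rec_max([20, 94]): compare 20 with rec_max([94])
rec_max([94]) = 94  (base case)
Compare 20 with 94 -> 94
Compare 55 with 94 -> 94
Compare 14 with 94 -> 94
Compare 45 with 94 -> 94
Compare 18 with 94 -> 94
Compare 43 with 94 -> 94
Compare 2 with 94 -> 94

94


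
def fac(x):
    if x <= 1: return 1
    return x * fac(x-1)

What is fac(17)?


fac(17)
= 17 * fac(16)
= 17 * 16 * fac(15)
= 17 * 16 * 15 * fac(14)
= 17 * 16 * 15 * 14 * fac(13)
= 17 * 16 * 15 * 14 * 13 * fac(12)
= 17 * 16 * 15 * 14 * 13 * 12 * fac(11)
= 17 * 16 * 15 * 14 * 13 * 12 * 11 * fac(10)
= 17 * 16 * 15 * 14 * 13 * 12 * 11 * 10 * fac(9)
= 17 * 16 * 15 * 14 * 13 * 12 * 11 * 10 * 9 * fac(8)
= 17 * 16 * 15 * 14 * 13 * 12 * 11 * 10 * 9 * 8 * fac(7)
= 17 * 16 * 15 * 14 * 13 * 12 * 11 * 10 * 9 * 8 * 7 * fac(6)
= 17 * 16 * 15 * 14 * 13 * 12 * 11 * 10 * 9 * 8 * 7 * 6 * fac(5)
= 17 * 16 * 15 * 14 * 13 * 12 * 11 * 10 * 9 * 8 * 7 * 6 * 5 * fac(4)
= 17 * 16 * 15 * 14 * 13 * 12 * 11 * 10 * 9 * 8 * 7 * 6 * 5 * 4 * fac(3)
= 17 * 16 * 15 * 14 * 13 * 12 * 11 * 10 * 9 * 8 * 7 * 6 * 5 * 4 * 3 * fac(2)
= 17 * 16 * 15 * 14 * 13 * 12 * 11 * 10 * 9 * 8 * 7 * 6 * 5 * 4 * 3 * 2 * fac(1)
= 17 * 16 * 15 * 14 * 13 * 12 * 11 * 10 * 9 * 8 * 7 * 6 * 5 * 4 * 3 * 2 * 1
= 355687428096000

355687428096000


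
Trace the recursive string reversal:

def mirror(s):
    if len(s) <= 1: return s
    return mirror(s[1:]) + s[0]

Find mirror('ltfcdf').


mirror('ltfcdf') = mirror('tfcdf') + 'l'
mirror('tfcdf') = mirror('fcdf') + 't'
mirror('fcdf') = mirror('cdf') + 'f'
mirror('cdf') = mirror('df') + 'c'
mirror('df') = mirror('f') + 'd'
mirror('f') = 'f'  (base case)
Concatenating: 'f' + 'd' + 'c' + 'f' + 't' + 'l' = 'fdcftl'

fdcftl


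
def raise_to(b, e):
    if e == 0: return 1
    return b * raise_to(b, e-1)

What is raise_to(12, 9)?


raise_to(12, 9)
= 12 * raise_to(12, 8)
= 12 * 12 * raise_to(12, 7)
= 12 * 12 * 12 * raise_to(12, 6)
= 12 * 12 * 12 * 12 * raise_to(12, 5)
= 12 * 12 * 12 * 12 * 12 * raise_to(12, 4)
= 12 * 12 * 12 * 12 * 12 * 12 * raise_to(12, 3)
= 12 * 12 * 12 * 12 * 12 * 12 * 12 * raise_to(12, 2)
= 12 * 12 * 12 * 12 * 12 * 12 * 12 * 12 * raise_to(12, 1)
= 12 * 12 * 12 * 12 * 12 * 12 * 12 * 12 * 12 * raise_to(12, 0)
= 12 * 12 * 12 * 12 * 12 * 12 * 12 * 12 * 12 * 1
= 5159780352

5159780352


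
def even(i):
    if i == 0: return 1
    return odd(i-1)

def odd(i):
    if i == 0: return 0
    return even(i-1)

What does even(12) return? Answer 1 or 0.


even(12) = odd(11)
odd(11) = even(10)
even(10) = odd(9)
odd(9) = even(8)
even(8) = odd(7)
odd(7) = even(6)
even(6) = odd(5)
odd(5) = even(4)
even(4) = odd(3)
odd(3) = even(2)
even(2) = odd(1)
odd(1) = even(0)
even(0) = 1  (base case)
Result: 1

1


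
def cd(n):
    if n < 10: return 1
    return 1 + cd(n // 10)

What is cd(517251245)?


cd(517251245) = 1 + cd(51725124)
cd(51725124) = 1 + cd(5172512)
cd(5172512) = 1 + cd(517251)
cd(517251) = 1 + cd(51725)
cd(51725) = 1 + cd(5172)
cd(5172) = 1 + cd(517)
cd(517) = 1 + cd(51)
cd(51) = 1 + cd(5)
cd(5) = 1  (base case: 5 < 10)
Unwinding: 1 + 1 + 1 + 1 + 1 + 1 + 1 + 1 + 1 = 9

9


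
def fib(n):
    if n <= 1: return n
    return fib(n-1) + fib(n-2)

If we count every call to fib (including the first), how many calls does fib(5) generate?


Let C(n) = total calls for fib(n)
C(0) = 1, C(1) = 1
C(2) = 1 + C(1) + C(0) = 1 + 1 + 1 = 3
C(3) = 1 + C(2) + C(1) = 1 + 3 + 1 = 5
C(4) = 1 + C(3) + C(2) = 1 + 5 + 3 = 9
C(5) = 1 + C(4) + C(3) = 1 + 9 + 5 = 15

15


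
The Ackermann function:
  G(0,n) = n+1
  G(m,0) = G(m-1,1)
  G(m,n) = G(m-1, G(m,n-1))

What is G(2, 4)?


G(2, 4) = G(1, G(2, 3))
  G(2, 3) = G(1, G(2, 2))
    G(2, 2) = G(1, G(2, 1))
      G(2, 1) = G(1, G(2, 0))
        G(2, 0) = G(1, 1)
          G(1, 1) = G(0, G(1, 0))
          G(1, 0) = G(0, 1)
          G(0, 1) = 2
            = G(0, 2)
          G(0, 2) = 3
        = G(1, 3)
        G(1, 3) = G(0, G(1, 2))
          G(1, 2) = G(0, G(1, 1))
          G(1, 1) = G(0, G(1, 0))
          G(1, 0) = G(0, 1)
          G(0, 1) = 2
            = G(0, 2)
          G(0, 2) = 3
            = G(0, 3)
          G(0, 3) = 4
          = G(0, 4)
          G(0, 4) = 5
      = G(1, 5)
      G(1, 5) = G(0, G(1, 4))
        G(1, 4) = G(0, G(1, 3))
... (trace truncated)
Result: G(2, 4) = 11

11


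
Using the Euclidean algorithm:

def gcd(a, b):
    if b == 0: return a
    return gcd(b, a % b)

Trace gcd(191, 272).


gcd(191, 272) = gcd(272, 191)
gcd(272, 191) = gcd(191, 81)
gcd(191, 81) = gcd(81, 29)
gcd(81, 29) = gcd(29, 23)
gcd(29, 23) = gcd(23, 6)
gcd(23, 6) = gcd(6, 5)
gcd(6, 5) = gcd(5, 1)
gcd(5, 1) = gcd(1, 0)
gcd(1, 0) = 1  (base case)

1


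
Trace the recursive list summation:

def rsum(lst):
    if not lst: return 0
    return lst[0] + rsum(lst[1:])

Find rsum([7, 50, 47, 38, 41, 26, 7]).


rsum([7, 50, 47, 38, 41, 26, 7]) = 7 + rsum([50, 47, 38, 41, 26, 7])
rsum([50, 47, 38, 41, 26, 7]) = 50 + rsum([47, 38, 41, 26, 7])
rsum([47, 38, 41, 26, 7]) = 47 + rsum([38, 41, 26, 7])
rsum([38, 41, 26, 7]) = 38 + rsum([41, 26, 7])
rsum([41, 26, 7]) = 41 + rsum([26, 7])
rsum([26, 7]) = 26 + rsum([7])
rsum([7]) = 7 + rsum([])
rsum([]) = 0  (base case)
Total: 7 + 50 + 47 + 38 + 41 + 26 + 7 + 0 = 216

216


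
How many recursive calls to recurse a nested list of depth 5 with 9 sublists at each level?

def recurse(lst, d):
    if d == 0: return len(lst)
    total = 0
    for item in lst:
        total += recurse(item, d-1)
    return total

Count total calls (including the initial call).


At depth 0 (root): 1 call
At depth 1: each of 1 parents calls recurse on 9 children = 9 calls
At depth 2: each of 9 parents calls recurse on 9 children = 81 calls
At depth 3: each of 81 parents calls recurse on 9 children = 729 calls
At depth 4: each of 729 parents calls recurse on 9 children = 6561 calls
At depth 5: each of 6561 parents calls recurse on 9 children = 59049 calls
Total: 1 + 9 + 81 + 729 + 6561 + 59049 = 66430

66430


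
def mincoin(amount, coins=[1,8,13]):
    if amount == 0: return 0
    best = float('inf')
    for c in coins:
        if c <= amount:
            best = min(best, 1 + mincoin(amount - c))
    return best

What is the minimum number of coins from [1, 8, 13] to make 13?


Building up with DP:
mincoin(0) = 0
mincoin(1) = min(1+mincoin(0)=1+0=1) = 1
mincoin(2) = min(1+mincoin(1)=1+1=2) = 2
mincoin(3) = min(1+mincoin(2)=1+2=3) = 3
mincoin(4) = min(1+mincoin(3)=1+3=4) = 4
mincoin(5) = min(1+mincoin(4)=1+4=5) = 5
mincoin(6) = min(1+mincoin(5)=1+5=6) = 6
mincoin(7) = min(1+mincoin(6)=1+6=7) = 7
mincoin(8) = min(1+mincoin(7)=1+7=8, 1+mincoin(0)=1+0=1) = 1
mincoin(9) = min(1+mincoin(8)=1+1=2, 1+mincoin(1)=1+1=2) = 2
mincoin(10) = min(1+mincoin(9)=1+2=3, 1+mincoin(2)=1+2=3) = 3
mincoin(11) = min(1+mincoin(10)=1+3=4, 1+mincoin(3)=1+3=4) = 4
mincoin(12) = min(1+mincoin(11)=1+4=5, 1+mincoin(4)=1+4=5) = 5
mincoin(13) = min(1+mincoin(12)=1+5=6, 1+mincoin(5)=1+5=6, 1+mincoin(0)=1+0=1) = 1

1


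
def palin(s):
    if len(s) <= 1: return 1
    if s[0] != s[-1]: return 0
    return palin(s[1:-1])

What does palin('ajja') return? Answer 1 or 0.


palin('ajja'): s[0]='a' == s[-1]='a' -> check palin('jj')
palin('jj'): s[0]='j' == s[-1]='j' -> check palin('')
palin(''): len <= 1 -> return 1  (base case)
Result: 1 (palindrome)

1


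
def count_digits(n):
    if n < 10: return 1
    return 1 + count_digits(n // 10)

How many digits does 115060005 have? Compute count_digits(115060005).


count_digits(115060005) = 1 + count_digits(11506000)
count_digits(11506000) = 1 + count_digits(1150600)
count_digits(1150600) = 1 + count_digits(115060)
count_digits(115060) = 1 + count_digits(11506)
count_digits(11506) = 1 + count_digits(1150)
count_digits(1150) = 1 + count_digits(115)
count_digits(115) = 1 + count_digits(11)
count_digits(11) = 1 + count_digits(1)
count_digits(1) = 1  (base case: 1 < 10)
Unwinding: 1 + 1 + 1 + 1 + 1 + 1 + 1 + 1 + 1 = 9

9


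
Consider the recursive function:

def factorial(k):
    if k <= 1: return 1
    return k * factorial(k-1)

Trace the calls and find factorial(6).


factorial(6)
= 6 * factorial(5)
= 6 * 5 * factorial(4)
= 6 * 5 * 4 * factorial(3)
= 6 * 5 * 4 * 3 * factorial(2)
= 6 * 5 * 4 * 3 * 2 * factorial(1)
= 6 * 5 * 4 * 3 * 2 * 1
= 720

720


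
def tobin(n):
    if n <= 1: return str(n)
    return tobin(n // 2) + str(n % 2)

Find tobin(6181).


tobin(6181) = tobin(3090) + '1'
tobin(3090) = tobin(1545) + '0'
tobin(1545) = tobin(772) + '1'
tobin(772) = tobin(386) + '0'
tobin(386) = tobin(193) + '0'
tobin(193) = tobin(96) + '1'
tobin(96) = tobin(48) + '0'
tobin(48) = tobin(24) + '0'
tobin(24) = tobin(12) + '0'
tobin(12) = tobin(6) + '0'
tobin(6) = tobin(3) + '0'
tobin(3) = tobin(1) + '1'
tobin(1) = '1'  (base case)
Concatenating: '1' + '1' + '0' + '0' + '0' + '0' + '0' + '1' + '0' + '0' + '1' + '0' + '1' = '1100000100101'

1100000100101


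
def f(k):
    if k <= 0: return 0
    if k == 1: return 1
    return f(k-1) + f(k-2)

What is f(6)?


Computing f(6) bottom-up:
f(0) = 0
f(1) = 1
f(2) = f(1) + f(0) = 1 + 0 = 1
f(3) = f(2) + f(1) = 1 + 1 = 2
f(4) = f(3) + f(2) = 2 + 1 = 3
f(5) = f(4) + f(3) = 3 + 2 = 5
f(6) = f(5) + f(4) = 5 + 3 = 8

8


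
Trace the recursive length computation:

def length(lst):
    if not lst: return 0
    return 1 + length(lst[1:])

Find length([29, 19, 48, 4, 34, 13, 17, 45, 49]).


length([29, 19, 48, 4, 34, 13, 17, 45, 49]) = 1 + length([19, 48, 4, 34, 13, 17, 45, 49])
length([19, 48, 4, 34, 13, 17, 45, 49]) = 1 + length([48, 4, 34, 13, 17, 45, 49])
length([48, 4, 34, 13, 17, 45, 49]) = 1 + length([4, 34, 13, 17, 45, 49])
length([4, 34, 13, 17, 45, 49]) = 1 + length([34, 13, 17, 45, 49])
length([34, 13, 17, 45, 49]) = 1 + length([13, 17, 45, 49])
length([13, 17, 45, 49]) = 1 + length([17, 45, 49])
length([17, 45, 49]) = 1 + length([45, 49])
length([45, 49]) = 1 + length([49])
length([49]) = 1 + length([])
length([]) = 0  (base case)
Unwinding: 1 + 1 + 1 + 1 + 1 + 1 + 1 + 1 + 1 + 0 = 9

9


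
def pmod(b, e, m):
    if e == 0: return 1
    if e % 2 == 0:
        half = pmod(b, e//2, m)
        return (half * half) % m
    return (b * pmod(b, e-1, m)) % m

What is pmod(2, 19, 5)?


pmod(2, 19, 5): e is odd, compute pmod(2, 18, 5)
  pmod(2, 18, 5): e is even, compute pmod(2, 9, 5)
    pmod(2, 9, 5): e is odd, compute pmod(2, 8, 5)
      pmod(2, 8, 5): e is even, compute pmod(2, 4, 5)
        pmod(2, 4, 5): e is even, compute pmod(2, 2, 5)
          pmod(2, 2, 5): e is even, compute pmod(2, 1, 5)
          pmod(2, 1, 5): e is odd, compute pmod(2, 0, 5)
          pmod(2, 0, 5) = 1
          (2 * 1) % 5 = 2
          half=2, (2*2) % 5 = 4
        half=4, (4*4) % 5 = 1
      half=1, (1*1) % 5 = 1
    (2 * 1) % 5 = 2
  half=2, (2*2) % 5 = 4
(2 * 4) % 5 = 3

3


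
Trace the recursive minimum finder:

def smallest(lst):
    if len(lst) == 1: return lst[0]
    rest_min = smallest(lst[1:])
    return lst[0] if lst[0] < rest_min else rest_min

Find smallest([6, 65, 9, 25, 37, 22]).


smallest([6, 65, 9, 25, 37, 22]): compare 6 with smallest([65, 9, 25, 37, 22])
smallest([65, 9, 25, 37, 22]): compare 65 with smallest([9, 25, 37, 22])
smallest([9, 25, 37, 22]): compare 9 with smallest([25, 37, 22])
smallest([25, 37, 22]): compare 25 with smallest([37, 22])
smallest([37, 22]): compare 37 with smallest([22])
smallest([22]) = 22  (base case)
Compare 37 with 22 -> 22
Compare 25 with 22 -> 22
Compare 9 with 22 -> 9
Compare 65 with 9 -> 9
Compare 6 with 9 -> 6

6


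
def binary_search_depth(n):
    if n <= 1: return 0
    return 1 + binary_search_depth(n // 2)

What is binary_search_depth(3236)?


3236 / 2 = 1618
1618 / 2 = 809
809 / 2 = 404
404 / 2 = 202
202 / 2 = 101
101 / 2 = 50
50 / 2 = 25
25 / 2 = 12
12 / 2 = 6
6 / 2 = 3
3 / 2 = 1
Reached 1 after 11 halvings

11
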